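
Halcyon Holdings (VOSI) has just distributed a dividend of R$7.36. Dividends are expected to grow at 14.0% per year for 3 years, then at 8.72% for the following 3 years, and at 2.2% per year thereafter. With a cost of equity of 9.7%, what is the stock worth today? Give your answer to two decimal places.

Three-stage DDM. Project D₁…D_6; terminal Gordon value at t=6 with g = 0.022; discount at r = 0.097.
D_1 = 8.3904
D_2 = 9.5651
D_3 = 10.9042
D_4 = 11.8550
D_5 = 12.8888
D_6 = 14.0127
TV_6 = 14.3209/(0.097−0.022) = 190.9459
P₀ = Σ Dₜ/(1+r)ᵗ + TV_6/(1+r)^6 = 157.7608

R$157.76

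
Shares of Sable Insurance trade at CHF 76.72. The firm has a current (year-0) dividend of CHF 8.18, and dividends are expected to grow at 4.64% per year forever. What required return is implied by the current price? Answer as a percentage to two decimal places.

15.80%

Rearranging the constant-growth DDM: r = D₁/P₀ + g.
D₁ = 8.18 × (1 + 0.0464) = 8.5596.
r = 8.5596 / 76.72 + 0.0464 = 0.11157 + 0.0464 = 0.15797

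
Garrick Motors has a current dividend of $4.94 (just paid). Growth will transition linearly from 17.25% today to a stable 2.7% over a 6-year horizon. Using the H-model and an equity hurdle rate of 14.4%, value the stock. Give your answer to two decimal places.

H-model: P₀ = D₀[(1+g_L) + H(g_S−g_L)]/(r−g_L), with H = 6/2 = 3.
P₀ = 4.94 × [(1+0.027) + 3×(0.1725−0.027)] / (0.144−0.027)
   = 4.94 × 1.4635 / 0.117 = 61.7922

$61.79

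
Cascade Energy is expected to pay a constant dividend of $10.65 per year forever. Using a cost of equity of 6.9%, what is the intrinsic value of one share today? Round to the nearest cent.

$154.35

Zero-growth DDM (perpetuity): P₀ = D/r = 10.65 / 0.069 = 154.3478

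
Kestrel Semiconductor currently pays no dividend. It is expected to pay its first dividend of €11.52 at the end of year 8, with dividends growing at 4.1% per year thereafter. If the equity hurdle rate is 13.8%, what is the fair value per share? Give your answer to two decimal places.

Deferred-dividend DDM. At t=7 the remaining stream is a growing perpetuity with first payment D_8 = 11.52.
V_7 = D_8/(r−g) = 11.52/(0.138−0.041) = 118.7629
P₀ = V_7/(1+r)^7 = 118.7629/(1+0.138)^7 = 48.0491

€48.05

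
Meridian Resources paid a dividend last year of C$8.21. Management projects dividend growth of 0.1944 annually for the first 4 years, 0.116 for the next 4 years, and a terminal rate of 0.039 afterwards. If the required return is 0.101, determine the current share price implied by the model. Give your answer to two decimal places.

C$288.63

Three-stage DDM. Project D₁…D_8; terminal Gordon value at t=8 with g = 0.039; discount at r = 0.101.
D_1 = 9.8060
D_2 = 11.7123
D_3 = 13.9892
D_4 = 16.7087
D_5 = 18.6469
D_6 = 20.8099
D_7 = 23.2239
D_8 = 25.9179
TV_8 = 26.9287/(0.101−0.039) = 434.3331
P₀ = Σ Dₜ/(1+r)ᵗ + TV_8/(1+r)^8 = 288.6269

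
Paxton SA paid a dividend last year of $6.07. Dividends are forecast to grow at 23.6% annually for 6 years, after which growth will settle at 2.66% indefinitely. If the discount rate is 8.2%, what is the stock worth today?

Two-stage DDM. Project D₁…D_6 at 0.236, terminal growth 0.0266, discount at r = 0.082.
D_1 = 7.5025
D_2 = 9.2731
D_3 = 11.4616
D_4 = 14.1665
D_5 = 17.5098
D_6 = 21.6421
Terminal value at t=6: TV = D_7/(r−g) = 22.2178/(0.082−0.0266) = 401.0431
P₀ = 7.5025/(1+0.082)^1 + 9.2731/(1+0.082)^2 + 11.4616/(1+0.082)^3 + 14.1665/(1+0.082)^4 + 17.5098/(1+0.082)^5 + 21.6421/(1+0.082)^6 + 401.0431/(1+0.082)^6 = 309.4690

$309.47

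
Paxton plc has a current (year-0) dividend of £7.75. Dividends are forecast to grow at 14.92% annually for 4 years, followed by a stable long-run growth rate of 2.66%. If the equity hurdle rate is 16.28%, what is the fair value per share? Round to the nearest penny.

£85.83

Two-stage DDM. Project D₁…D_4 at 0.1492, terminal growth 0.0266, discount at r = 0.1628.
D_1 = 8.9063
D_2 = 10.2351
D_3 = 11.7622
D_4 = 13.5171
Terminal value at t=4: TV = D_5/(r−g) = 13.8767/(0.1628−0.0266) = 101.8845
P₀ = 8.9063/(1+0.1628)^1 + 10.2351/(1+0.1628)^2 + 11.7622/(1+0.1628)^3 + 13.5171/(1+0.1628)^4 + 101.8845/(1+0.1628)^4 = 85.8340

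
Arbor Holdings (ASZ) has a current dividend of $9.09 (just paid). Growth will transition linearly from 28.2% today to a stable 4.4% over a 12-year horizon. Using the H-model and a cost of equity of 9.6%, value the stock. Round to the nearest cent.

H-model: P₀ = D₀[(1+g_L) + H(g_S−g_L)]/(r−g_L), with H = 12/2 = 6.
P₀ = 9.09 × [(1+0.044) + 6×(0.282−0.044)] / (0.096−0.044)
   = 9.09 × 2.4720 / 0.052 = 432.1246

$432.12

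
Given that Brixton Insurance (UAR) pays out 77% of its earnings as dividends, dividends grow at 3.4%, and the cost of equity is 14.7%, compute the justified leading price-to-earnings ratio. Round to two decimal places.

Justified leading P/E = b/(r−g) = 0.77/(0.147−0.034) = 6.8142

6.81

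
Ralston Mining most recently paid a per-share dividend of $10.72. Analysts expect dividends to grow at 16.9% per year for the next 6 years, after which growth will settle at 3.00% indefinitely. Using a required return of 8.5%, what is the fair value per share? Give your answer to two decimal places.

$398.21

Two-stage DDM. Project D₁…D_6 at 0.169, terminal growth 0.03, discount at r = 0.085.
D_1 = 12.5317
D_2 = 14.6495
D_3 = 17.1253
D_4 = 20.0195
D_5 = 23.4028
D_6 = 27.3578
Terminal value at t=6: TV = D_7/(r−g) = 28.1786/(0.085−0.03) = 512.3378
P₀ = 12.5317/(1+0.085)^1 + 14.6495/(1+0.085)^2 + 17.1253/(1+0.085)^3 + 20.0195/(1+0.085)^4 + 23.4028/(1+0.085)^5 + 27.3578/(1+0.085)^6 + 512.3378/(1+0.085)^6 = 398.2148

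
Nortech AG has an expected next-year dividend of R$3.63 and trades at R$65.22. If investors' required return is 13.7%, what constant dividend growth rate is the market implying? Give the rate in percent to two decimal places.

8.13%

From P₀ = D₁/(r − g), the implied growth is g = r − D₁/P₀.
g = 0.137 − 3.63/65.22 = 0.137 − 0.05566 = 0.08134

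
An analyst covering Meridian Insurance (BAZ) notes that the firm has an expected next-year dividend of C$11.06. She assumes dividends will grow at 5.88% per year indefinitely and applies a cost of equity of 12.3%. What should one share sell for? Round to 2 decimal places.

C$172.27

Gordon growth model: P₀ = D₁/(r − g), with D₁ = 11.06 given directly.
P₀ = 11.0600 / (0.123 − 0.0588) = 11.0600 / 0.0642 = 172.2741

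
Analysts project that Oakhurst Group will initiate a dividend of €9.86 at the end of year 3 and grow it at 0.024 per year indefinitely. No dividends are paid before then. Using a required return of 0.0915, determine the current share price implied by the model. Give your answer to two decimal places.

€122.61

Deferred-dividend DDM. At t=2 the remaining stream is a growing perpetuity with first payment D_3 = 9.86.
V_2 = D_3/(r−g) = 9.86/(0.0915−0.024) = 146.0741
P₀ = V_2/(1+r)^2 = 146.0741/(1+0.0915)^2 = 122.6099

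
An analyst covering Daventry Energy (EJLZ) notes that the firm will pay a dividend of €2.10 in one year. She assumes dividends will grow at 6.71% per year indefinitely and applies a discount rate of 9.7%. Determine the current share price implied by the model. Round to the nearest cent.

€70.23

Gordon growth model: P₀ = D₁/(r − g), with D₁ = 2.10 given directly.
P₀ = 2.1000 / (0.097 − 0.0671) = 2.1000 / 0.0299 = 70.2341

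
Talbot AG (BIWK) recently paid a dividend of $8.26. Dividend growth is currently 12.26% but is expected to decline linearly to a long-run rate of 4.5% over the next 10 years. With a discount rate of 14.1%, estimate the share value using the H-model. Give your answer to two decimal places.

H-model: P₀ = D₀[(1+g_L) + H(g_S−g_L)]/(r−g_L), with H = 10/2 = 5.
P₀ = 8.26 × [(1+0.045) + 5×(0.1226−0.045)] / (0.141−0.045)
   = 8.26 × 1.4330 / 0.096 = 123.2977

$123.30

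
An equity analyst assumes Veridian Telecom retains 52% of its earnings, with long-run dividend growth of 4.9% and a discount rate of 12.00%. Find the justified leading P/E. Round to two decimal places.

6.76

Payout ratio b = 1 − 0.52 = 0.48.
Justified leading P/E = b/(r−g) = 0.48/(0.12−0.049) = 6.7606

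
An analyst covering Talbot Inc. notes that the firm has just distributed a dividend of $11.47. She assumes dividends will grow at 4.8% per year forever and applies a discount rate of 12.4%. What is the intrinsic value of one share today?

Gordon growth model: P₀ = D₁/(r − g). D₁ = 11.47 × (1 + 0.048) = 12.0206.
P₀ = 12.0206 / (0.124 − 0.048) = 12.0206 / 0.076 = 158.1653

$158.17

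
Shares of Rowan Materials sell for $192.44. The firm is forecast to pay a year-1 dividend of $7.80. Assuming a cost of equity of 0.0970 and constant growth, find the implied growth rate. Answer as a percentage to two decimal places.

5.65%

From P₀ = D₁/(r − g), the implied growth is g = r − D₁/P₀.
g = 0.097 − 7.80/192.44 = 0.097 − 0.04053 = 0.05647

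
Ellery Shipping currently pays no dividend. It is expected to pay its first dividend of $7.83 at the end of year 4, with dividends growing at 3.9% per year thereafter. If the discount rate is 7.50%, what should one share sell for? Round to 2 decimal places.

$175.08

Deferred-dividend DDM. At t=3 the remaining stream is a growing perpetuity with first payment D_4 = 7.83.
V_3 = D_4/(r−g) = 7.83/(0.075−0.039) = 217.5000
P₀ = V_3/(1+r)^3 = 217.5000/(1+0.075)^3 = 175.0789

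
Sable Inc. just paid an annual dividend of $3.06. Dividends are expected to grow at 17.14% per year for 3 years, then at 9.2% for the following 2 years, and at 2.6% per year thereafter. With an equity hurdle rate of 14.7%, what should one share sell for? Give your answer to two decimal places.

$40.68

Three-stage DDM. Project D₁…D_5; terminal Gordon value at t=5 with g = 0.026; discount at r = 0.147.
D_1 = 3.5845
D_2 = 4.1989
D_3 = 4.9185
D_4 = 5.3711
D_5 = 5.8652
TV_5 = 6.0177/(0.147−0.026) = 49.7330
P₀ = Σ Dₜ/(1+r)ᵗ + TV_5/(1+r)^5 = 40.6848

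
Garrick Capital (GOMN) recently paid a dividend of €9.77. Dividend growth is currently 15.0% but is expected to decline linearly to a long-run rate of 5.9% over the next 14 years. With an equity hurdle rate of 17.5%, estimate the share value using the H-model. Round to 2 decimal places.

H-model: P₀ = D₀[(1+g_L) + H(g_S−g_L)]/(r−g_L), with H = 14/2 = 7.
P₀ = 9.77 × [(1+0.059) + 7×(0.15−0.059)] / (0.175−0.059)
   = 9.77 × 1.6960 / 0.116 = 142.8441

€142.84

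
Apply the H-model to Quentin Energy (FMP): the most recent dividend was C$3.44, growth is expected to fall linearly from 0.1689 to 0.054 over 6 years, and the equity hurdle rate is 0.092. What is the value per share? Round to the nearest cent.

H-model: P₀ = D₀[(1+g_L) + H(g_S−g_L)]/(r−g_L), with H = 6/2 = 3.
P₀ = 3.44 × [(1+0.054) + 3×(0.1689−0.054)] / (0.092−0.054)
   = 3.44 × 1.3987 / 0.038 = 126.6192

C$126.62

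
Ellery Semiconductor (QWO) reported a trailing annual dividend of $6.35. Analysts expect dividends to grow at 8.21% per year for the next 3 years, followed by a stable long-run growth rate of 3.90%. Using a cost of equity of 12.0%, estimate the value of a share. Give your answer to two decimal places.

Two-stage DDM. Project D₁…D_3 at 0.0821, terminal growth 0.039, discount at r = 0.12.
D_1 = 6.8713
D_2 = 7.4355
D_3 = 8.0459
Terminal value at t=3: TV = D_4/(r−g) = 8.3597/(0.12−0.039) = 103.2064
P₀ = 6.8713/(1+0.12)^1 + 7.4355/(1+0.12)^2 + 8.0459/(1+0.12)^3 + 103.2064/(1+0.12)^3 = 91.2498

$91.25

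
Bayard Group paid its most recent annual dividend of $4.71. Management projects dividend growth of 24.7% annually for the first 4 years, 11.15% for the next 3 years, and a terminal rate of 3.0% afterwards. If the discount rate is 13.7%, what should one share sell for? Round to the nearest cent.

Three-stage DDM. Project D₁…D_7; terminal Gordon value at t=7 with g = 0.03; discount at r = 0.137.
D_1 = 5.8734
D_2 = 7.3241
D_3 = 9.1331
D_4 = 11.3890
D_5 = 12.6589
D_6 = 14.0704
D_7 = 15.6392
TV_7 = 16.1084/(0.137−0.03) = 150.5458
P₀ = Σ Dₜ/(1+r)ᵗ + TV_7/(1+r)^7 = 104.6837

$104.68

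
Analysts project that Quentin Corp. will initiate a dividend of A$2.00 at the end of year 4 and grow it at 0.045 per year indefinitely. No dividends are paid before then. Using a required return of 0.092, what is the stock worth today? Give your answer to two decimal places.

Deferred-dividend DDM. At t=3 the remaining stream is a growing perpetuity with first payment D_4 = 2.00.
V_3 = D_4/(r−g) = 2.00/(0.092−0.045) = 42.5532
P₀ = V_3/(1+r)^3 = 42.5532/(1+0.092)^3 = 32.6787

A$32.68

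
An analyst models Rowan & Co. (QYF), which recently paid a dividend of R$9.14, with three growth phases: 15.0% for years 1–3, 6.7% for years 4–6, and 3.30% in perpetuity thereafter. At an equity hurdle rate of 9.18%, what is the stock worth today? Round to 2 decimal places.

R$236.20

Three-stage DDM. Project D₁…D_6; terminal Gordon value at t=6 with g = 0.033; discount at r = 0.0918.
D_1 = 10.5110
D_2 = 12.0876
D_3 = 13.9008
D_4 = 14.8322
D_5 = 15.8259
D_6 = 16.8862
TV_6 = 17.4435/(0.0918−0.033) = 296.6579
P₀ = Σ Dₜ/(1+r)ᵗ + TV_6/(1+r)^6 = 236.2026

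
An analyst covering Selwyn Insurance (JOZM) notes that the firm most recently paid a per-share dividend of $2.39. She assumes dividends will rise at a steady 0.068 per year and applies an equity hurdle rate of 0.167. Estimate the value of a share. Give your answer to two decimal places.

Gordon growth model: P₀ = D₁/(r − g). D₁ = 2.39 × (1 + 0.068) = 2.5525.
P₀ = 2.5525 / (0.167 − 0.068) = 2.5525 / 0.099 = 25.7830

$25.78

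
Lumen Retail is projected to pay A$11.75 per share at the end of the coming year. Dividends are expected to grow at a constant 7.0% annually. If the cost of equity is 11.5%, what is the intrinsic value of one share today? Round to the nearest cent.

A$261.11

Gordon growth model: P₀ = D₁/(r − g), with D₁ = 11.75 given directly.
P₀ = 11.7500 / (0.115 − 0.07) = 11.7500 / 0.045 = 261.1111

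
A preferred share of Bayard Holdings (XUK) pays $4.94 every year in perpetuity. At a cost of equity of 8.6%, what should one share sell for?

$57.44

Zero-growth DDM (perpetuity): P₀ = D/r = 4.94 / 0.086 = 57.4419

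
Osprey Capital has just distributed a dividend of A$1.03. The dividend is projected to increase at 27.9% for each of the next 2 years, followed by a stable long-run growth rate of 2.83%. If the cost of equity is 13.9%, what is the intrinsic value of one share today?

A$14.52

Two-stage DDM. Project D₁…D_2 at 0.279, terminal growth 0.0283, discount at r = 0.139.
D_1 = 1.3174
D_2 = 1.6849
Terminal value at t=2: TV = D_3/(r−g) = 1.7326/(0.139−0.0283) = 15.6513
P₀ = 1.3174/(1+0.139)^1 + 1.6849/(1+0.139)^2 + 15.6513/(1+0.139)^2 = 14.5197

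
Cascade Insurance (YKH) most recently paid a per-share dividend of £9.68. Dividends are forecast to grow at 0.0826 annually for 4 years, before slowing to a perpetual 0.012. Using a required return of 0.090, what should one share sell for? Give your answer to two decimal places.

£160.28

Two-stage DDM. Project D₁…D_4 at 0.0826, terminal growth 0.012, discount at r = 0.09.
D_1 = 10.4796
D_2 = 11.3452
D_3 = 12.2823
D_4 = 13.2968
Terminal value at t=4: TV = D_5/(r−g) = 13.4564/(0.09−0.012) = 172.5176
P₀ = 10.4796/(1+0.09)^1 + 11.3452/(1+0.09)^2 + 12.2823/(1+0.09)^3 + 13.2968/(1+0.09)^4 + 172.5176/(1+0.09)^4 = 160.2831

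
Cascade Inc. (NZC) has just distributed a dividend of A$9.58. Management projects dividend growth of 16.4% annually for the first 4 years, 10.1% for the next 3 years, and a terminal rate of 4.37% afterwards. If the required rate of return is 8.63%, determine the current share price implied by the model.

Three-stage DDM. Project D₁…D_7; terminal Gordon value at t=7 with g = 0.0437; discount at r = 0.0863.
D_1 = 11.1511
D_2 = 12.9799
D_3 = 15.1086
D_4 = 17.5864
D_5 = 19.3626
D_6 = 21.3183
D_7 = 23.4714
TV_7 = 24.4971/(0.0863−0.0437) = 575.0498
P₀ = Σ Dₜ/(1+r)ᵗ + TV_7/(1+r)^7 = 406.7519

A$406.75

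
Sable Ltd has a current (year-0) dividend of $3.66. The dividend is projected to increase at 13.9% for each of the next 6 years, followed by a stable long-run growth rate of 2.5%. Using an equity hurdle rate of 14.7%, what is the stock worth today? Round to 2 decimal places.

Two-stage DDM. Project D₁…D_6 at 0.139, terminal growth 0.025, discount at r = 0.147.
D_1 = 4.1687
D_2 = 4.7482
D_3 = 5.4082
D_4 = 6.1599
D_5 = 7.0162
D_6 = 7.9914
Terminal value at t=6: TV = D_7/(r−g) = 8.1912/(0.147−0.025) = 67.1409
P₀ = 4.1687/(1+0.147)^1 + 4.7482/(1+0.147)^2 + 5.4082/(1+0.147)^3 + 6.1599/(1+0.147)^4 + 7.0162/(1+0.147)^5 + 7.9914/(1+0.147)^6 + 67.1409/(1+0.147)^6 = 50.9155

$50.92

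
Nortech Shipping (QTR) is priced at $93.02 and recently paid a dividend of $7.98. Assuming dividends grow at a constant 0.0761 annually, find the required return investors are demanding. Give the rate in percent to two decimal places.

16.84%

Rearranging the constant-growth DDM: r = D₁/P₀ + g.
D₁ = 7.98 × (1 + 0.0761) = 8.5873.
r = 8.5873 / 93.02 + 0.0761 = 0.09232 + 0.0761 = 0.16842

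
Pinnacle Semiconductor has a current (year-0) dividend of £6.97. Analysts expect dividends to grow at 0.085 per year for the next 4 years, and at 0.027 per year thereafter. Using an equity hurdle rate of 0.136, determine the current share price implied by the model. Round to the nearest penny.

Two-stage DDM. Project D₁…D_4 at 0.085, terminal growth 0.027, discount at r = 0.136.
D_1 = 7.5624
D_2 = 8.2053
D_3 = 8.9027
D_4 = 9.6594
Terminal value at t=4: TV = D_5/(r−g) = 9.9202/(0.136−0.027) = 91.0114
P₀ = 7.5624/(1+0.136)^1 + 8.2053/(1+0.136)^2 + 8.9027/(1+0.136)^3 + 9.6594/(1+0.136)^4 + 91.0114/(1+0.136)^4 = 79.5372

£79.54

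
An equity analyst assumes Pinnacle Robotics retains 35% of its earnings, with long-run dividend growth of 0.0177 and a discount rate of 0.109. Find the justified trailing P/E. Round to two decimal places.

Payout ratio b = 1 − 0.35 = 0.65.
Justified trailing P/E = b(1+g)/(r−g) = 0.65×(1+0.0177)/(0.109−0.0177) = 7.2454

7.25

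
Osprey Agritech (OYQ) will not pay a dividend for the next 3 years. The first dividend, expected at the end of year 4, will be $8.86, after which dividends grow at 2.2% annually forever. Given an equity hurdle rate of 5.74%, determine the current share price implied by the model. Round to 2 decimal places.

Deferred-dividend DDM. At t=3 the remaining stream is a growing perpetuity with first payment D_4 = 8.86.
V_3 = D_4/(r−g) = 8.86/(0.0574−0.022) = 250.2825
P₀ = V_3/(1+r)^3 = 250.2825/(1+0.0574)^3 = 211.6959

$211.70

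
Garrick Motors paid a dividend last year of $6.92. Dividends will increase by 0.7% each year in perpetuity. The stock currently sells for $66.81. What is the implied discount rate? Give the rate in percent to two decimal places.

11.13%

Rearranging the constant-growth DDM: r = D₁/P₀ + g.
D₁ = 6.92 × (1 + 0.007) = 6.9684.
r = 6.9684 / 66.81 + 0.007 = 0.10430 + 0.007 = 0.11130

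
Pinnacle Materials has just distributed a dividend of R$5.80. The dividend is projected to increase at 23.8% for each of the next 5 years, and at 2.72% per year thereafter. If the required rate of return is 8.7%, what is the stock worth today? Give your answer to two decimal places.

Two-stage DDM. Project D₁…D_5 at 0.238, terminal growth 0.0272, discount at r = 0.087.
D_1 = 7.1804
D_2 = 8.8893
D_3 = 11.0050
D_4 = 13.6242
D_5 = 16.8667
Terminal value at t=5: TV = D_6/(r−g) = 17.3255/(0.087−0.0272) = 289.7244
P₀ = 7.1804/(1+0.087)^1 + 8.8893/(1+0.087)^2 + 11.0050/(1+0.087)^3 + 13.6242/(1+0.087)^4 + 16.8667/(1+0.087)^5 + 289.7244/(1+0.087)^5 = 234.4843

R$234.48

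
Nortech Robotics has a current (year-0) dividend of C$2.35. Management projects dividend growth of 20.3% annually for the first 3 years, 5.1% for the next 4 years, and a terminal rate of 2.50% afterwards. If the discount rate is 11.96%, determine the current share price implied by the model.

Three-stage DDM. Project D₁…D_7; terminal Gordon value at t=7 with g = 0.025; discount at r = 0.1196.
D_1 = 2.8271
D_2 = 3.4009
D_3 = 4.0913
D_4 = 4.3000
D_5 = 4.5193
D_6 = 4.7498
D_7 = 4.9920
TV_7 = 5.1168/(0.1196−0.025) = 54.0889
P₀ = Σ Dₜ/(1+r)ᵗ + TV_7/(1+r)^7 = 42.6627

C$42.66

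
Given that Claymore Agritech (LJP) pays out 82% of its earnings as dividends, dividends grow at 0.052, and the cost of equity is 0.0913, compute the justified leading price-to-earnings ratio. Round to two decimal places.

Justified leading P/E = b/(r−g) = 0.82/(0.0913−0.052) = 20.8651

20.87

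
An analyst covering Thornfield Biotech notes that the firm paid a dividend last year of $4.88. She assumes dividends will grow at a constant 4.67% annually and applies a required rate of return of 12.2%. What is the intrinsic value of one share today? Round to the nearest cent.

$67.83

Gordon growth model: P₀ = D₁/(r − g). D₁ = 4.88 × (1 + 0.0467) = 5.1079.
P₀ = 5.1079 / (0.122 − 0.0467) = 5.1079 / 0.0753 = 67.8339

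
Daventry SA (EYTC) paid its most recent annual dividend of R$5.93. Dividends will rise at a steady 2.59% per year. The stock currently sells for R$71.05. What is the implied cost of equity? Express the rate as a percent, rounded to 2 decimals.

11.15%

Rearranging the constant-growth DDM: r = D₁/P₀ + g.
D₁ = 5.93 × (1 + 0.0259) = 6.0836.
r = 6.0836 / 71.05 + 0.0259 = 0.08562 + 0.0259 = 0.11152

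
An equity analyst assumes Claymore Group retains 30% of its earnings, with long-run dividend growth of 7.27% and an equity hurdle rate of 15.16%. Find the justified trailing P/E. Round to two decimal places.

Payout ratio b = 1 − 0.30 = 0.70.
Justified trailing P/E = b(1+g)/(r−g) = 0.70×(1+0.0727)/(0.1516−0.0727) = 9.5170

9.52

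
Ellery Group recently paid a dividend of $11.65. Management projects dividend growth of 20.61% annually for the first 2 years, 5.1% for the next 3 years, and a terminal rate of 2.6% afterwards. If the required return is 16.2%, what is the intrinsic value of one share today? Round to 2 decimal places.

$125.61

Three-stage DDM. Project D₁…D_5; terminal Gordon value at t=5 with g = 0.026; discount at r = 0.162.
D_1 = 14.0511
D_2 = 16.9470
D_3 = 17.8113
D_4 = 18.7197
D_5 = 19.6744
TV_5 = 20.1859/(0.162−0.026) = 148.4257
P₀ = Σ Dₜ/(1+r)ᵗ + TV_5/(1+r)^5 = 125.6113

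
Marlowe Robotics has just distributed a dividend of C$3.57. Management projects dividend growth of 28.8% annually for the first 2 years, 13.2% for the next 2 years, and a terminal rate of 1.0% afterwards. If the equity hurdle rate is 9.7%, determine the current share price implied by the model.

Three-stage DDM. Project D₁…D_4; terminal Gordon value at t=4 with g = 0.01; discount at r = 0.097.
D_1 = 4.5982
D_2 = 5.9224
D_3 = 6.7042
D_4 = 7.5891
TV_4 = 7.6650/(0.097−0.01) = 88.1039
P₀ = Σ Dₜ/(1+r)ᵗ + TV_4/(1+r)^4 = 80.2689

C$80.27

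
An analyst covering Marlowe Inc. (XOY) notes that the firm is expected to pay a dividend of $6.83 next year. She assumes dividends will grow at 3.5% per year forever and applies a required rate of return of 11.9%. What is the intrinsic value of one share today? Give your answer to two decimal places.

$81.31

Gordon growth model: P₀ = D₁/(r − g), with D₁ = 6.83 given directly.
P₀ = 6.8300 / (0.119 − 0.035) = 6.8300 / 0.084 = 81.3095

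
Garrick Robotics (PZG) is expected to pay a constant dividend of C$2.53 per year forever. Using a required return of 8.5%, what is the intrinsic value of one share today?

C$29.76

Zero-growth DDM (perpetuity): P₀ = D/r = 2.53 / 0.085 = 29.7647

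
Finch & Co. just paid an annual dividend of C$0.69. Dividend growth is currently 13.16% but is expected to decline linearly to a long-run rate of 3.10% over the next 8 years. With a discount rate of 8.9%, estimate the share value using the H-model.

H-model: P₀ = D₀[(1+g_L) + H(g_S−g_L)]/(r−g_L), with H = 8/2 = 4.
P₀ = 0.69 × [(1+0.031) + 4×(0.1316−0.031)] / (0.089−0.031)
   = 0.69 × 1.4334 / 0.058 = 17.0525

C$17.05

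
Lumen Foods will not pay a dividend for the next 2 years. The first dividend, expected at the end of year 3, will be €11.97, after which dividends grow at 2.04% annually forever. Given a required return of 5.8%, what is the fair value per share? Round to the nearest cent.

Deferred-dividend DDM. At t=2 the remaining stream is a growing perpetuity with first payment D_3 = 11.97.
V_2 = D_3/(r−g) = 11.97/(0.058−0.0204) = 318.3511
P₀ = V_2/(1+r)^2 = 318.3511/(1+0.058)^2 = 284.4035

€284.40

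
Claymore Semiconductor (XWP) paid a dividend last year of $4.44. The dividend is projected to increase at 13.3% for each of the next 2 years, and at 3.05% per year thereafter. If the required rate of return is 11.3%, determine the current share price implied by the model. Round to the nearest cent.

Two-stage DDM. Project D₁…D_2 at 0.133, terminal growth 0.0305, discount at r = 0.113.
D_1 = 5.0305
D_2 = 5.6996
Terminal value at t=2: TV = D_3/(r−g) = 5.8734/(0.113−0.0305) = 71.1929
P₀ = 5.0305/(1+0.113)^1 + 5.6996/(1+0.113)^2 + 71.1929/(1+0.113)^2 = 66.5915

$66.59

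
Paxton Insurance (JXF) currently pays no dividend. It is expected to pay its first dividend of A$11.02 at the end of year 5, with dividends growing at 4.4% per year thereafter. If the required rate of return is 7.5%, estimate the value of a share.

Deferred-dividend DDM. At t=4 the remaining stream is a growing perpetuity with first payment D_5 = 11.02.
V_4 = D_5/(r−g) = 11.02/(0.075−0.044) = 355.4839
P₀ = V_4/(1+r)^4 = 355.4839/(1+0.075)^4 = 266.1865

A$266.19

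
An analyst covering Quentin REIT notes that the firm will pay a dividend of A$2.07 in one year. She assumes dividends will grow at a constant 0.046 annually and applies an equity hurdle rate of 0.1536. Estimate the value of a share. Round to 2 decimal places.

A$19.24

Gordon growth model: P₀ = D₁/(r − g), with D₁ = 2.07 given directly.
P₀ = 2.0700 / (0.1536 − 0.046) = 2.0700 / 0.1076 = 19.2379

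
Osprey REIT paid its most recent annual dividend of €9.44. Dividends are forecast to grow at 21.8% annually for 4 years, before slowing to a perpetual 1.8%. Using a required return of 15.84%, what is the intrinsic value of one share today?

Two-stage DDM. Project D₁…D_4 at 0.218, terminal growth 0.018, discount at r = 0.1584.
D_1 = 11.4979
D_2 = 14.0045
D_3 = 17.0574
D_4 = 20.7760
Terminal value at t=4: TV = D_5/(r−g) = 21.1499/(0.1584−0.018) = 150.6405
P₀ = 11.4979/(1+0.1584)^1 + 14.0045/(1+0.1584)^2 + 17.0574/(1+0.1584)^3 + 20.7760/(1+0.1584)^4 + 150.6405/(1+0.1584)^4 = 126.5313

€126.53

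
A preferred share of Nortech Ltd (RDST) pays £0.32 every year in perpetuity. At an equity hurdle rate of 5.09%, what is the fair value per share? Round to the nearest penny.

£6.29

Zero-growth DDM (perpetuity): P₀ = D/r = 0.32 / 0.0509 = 6.2868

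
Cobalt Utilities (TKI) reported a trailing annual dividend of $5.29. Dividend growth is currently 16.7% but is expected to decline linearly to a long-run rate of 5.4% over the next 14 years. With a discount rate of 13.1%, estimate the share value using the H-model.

$126.75

H-model: P₀ = D₀[(1+g_L) + H(g_S−g_L)]/(r−g_L), with H = 14/2 = 7.
P₀ = 5.29 × [(1+0.054) + 7×(0.167−0.054)] / (0.131−0.054)
   = 5.29 × 1.8450 / 0.077 = 126.7539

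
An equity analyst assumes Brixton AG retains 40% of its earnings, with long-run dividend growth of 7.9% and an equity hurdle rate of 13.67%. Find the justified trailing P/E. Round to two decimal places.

11.22

Payout ratio b = 1 − 0.40 = 0.60.
Justified trailing P/E = b(1+g)/(r−g) = 0.60×(1+0.079)/(0.1367−0.079) = 11.2201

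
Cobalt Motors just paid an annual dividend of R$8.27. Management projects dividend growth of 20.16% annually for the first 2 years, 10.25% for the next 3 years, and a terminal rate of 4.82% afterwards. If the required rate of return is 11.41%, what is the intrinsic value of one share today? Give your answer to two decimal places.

R$195.09

Three-stage DDM. Project D₁…D_5; terminal Gordon value at t=5 with g = 0.0482; discount at r = 0.1141.
D_1 = 9.9372
D_2 = 11.9406
D_3 = 13.1645
D_4 = 14.5138
D_5 = 16.0015
TV_5 = 16.7728/(0.1141−0.0482) = 254.5188
P₀ = Σ Dₜ/(1+r)ᵗ + TV_5/(1+r)^5 = 195.0885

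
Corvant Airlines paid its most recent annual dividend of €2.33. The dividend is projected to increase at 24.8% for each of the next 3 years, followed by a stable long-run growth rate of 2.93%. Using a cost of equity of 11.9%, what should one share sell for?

Two-stage DDM. Project D₁…D_3 at 0.248, terminal growth 0.0293, discount at r = 0.119.
D_1 = 2.9078
D_2 = 3.6290
D_3 = 4.5290
Terminal value at t=3: TV = D_4/(r−g) = 4.6617/(0.119−0.0293) = 51.9696
P₀ = 2.9078/(1+0.119)^1 + 3.6290/(1+0.119)^2 + 4.5290/(1+0.119)^3 + 51.9696/(1+0.119)^3 = 45.8192

€45.82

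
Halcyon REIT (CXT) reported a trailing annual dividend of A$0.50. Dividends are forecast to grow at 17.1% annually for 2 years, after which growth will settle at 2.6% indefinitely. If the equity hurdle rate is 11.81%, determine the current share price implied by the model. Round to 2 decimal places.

A$7.18

Two-stage DDM. Project D₁…D_2 at 0.171, terminal growth 0.026, discount at r = 0.1181.
D_1 = 0.5855
D_2 = 0.6856
Terminal value at t=2: TV = D_3/(r−g) = 0.7034/(0.1181−0.026) = 7.6379
P₀ = 0.5855/(1+0.1181)^1 + 0.6856/(1+0.1181)^2 + 7.6379/(1+0.1181)^2 = 7.1817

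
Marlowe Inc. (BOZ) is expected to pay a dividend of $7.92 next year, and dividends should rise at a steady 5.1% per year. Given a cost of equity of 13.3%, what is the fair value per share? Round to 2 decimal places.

Gordon growth model: P₀ = D₁/(r − g), with D₁ = 7.92 given directly.
P₀ = 7.9200 / (0.133 − 0.051) = 7.9200 / 0.082 = 96.5854

$96.59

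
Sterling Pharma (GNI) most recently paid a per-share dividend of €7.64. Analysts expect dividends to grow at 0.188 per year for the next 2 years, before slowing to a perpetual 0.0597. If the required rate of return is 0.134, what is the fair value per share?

€135.98

Two-stage DDM. Project D₁…D_2 at 0.188, terminal growth 0.0597, discount at r = 0.134.
D_1 = 9.0763
D_2 = 10.7827
Terminal value at t=2: TV = D_3/(r−g) = 11.4264/(0.134−0.0597) = 153.7873
P₀ = 9.0763/(1+0.134)^1 + 10.7827/(1+0.134)^2 + 153.7873/(1+0.134)^2 = 135.9786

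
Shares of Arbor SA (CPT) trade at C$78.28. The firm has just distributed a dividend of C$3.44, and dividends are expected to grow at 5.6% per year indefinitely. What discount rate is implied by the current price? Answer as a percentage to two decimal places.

10.24%

Rearranging the constant-growth DDM: r = D₁/P₀ + g.
D₁ = 3.44 × (1 + 0.056) = 3.6326.
r = 3.6326 / 78.28 + 0.056 = 0.04641 + 0.056 = 0.10241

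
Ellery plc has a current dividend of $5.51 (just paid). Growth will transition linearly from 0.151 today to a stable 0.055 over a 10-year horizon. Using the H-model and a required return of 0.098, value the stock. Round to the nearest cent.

H-model: P₀ = D₀[(1+g_L) + H(g_S−g_L)]/(r−g_L), with H = 10/2 = 5.
P₀ = 5.51 × [(1+0.055) + 5×(0.151−0.055)] / (0.098−0.055)
   = 5.51 × 1.5350 / 0.043 = 196.6942

$196.69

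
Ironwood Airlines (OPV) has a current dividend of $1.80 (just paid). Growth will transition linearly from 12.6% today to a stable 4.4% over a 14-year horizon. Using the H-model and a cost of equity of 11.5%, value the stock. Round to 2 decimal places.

$41.02

H-model: P₀ = D₀[(1+g_L) + H(g_S−g_L)]/(r−g_L), with H = 14/2 = 7.
P₀ = 1.80 × [(1+0.044) + 7×(0.126−0.044)] / (0.115−0.044)
   = 1.80 × 1.6180 / 0.071 = 41.0197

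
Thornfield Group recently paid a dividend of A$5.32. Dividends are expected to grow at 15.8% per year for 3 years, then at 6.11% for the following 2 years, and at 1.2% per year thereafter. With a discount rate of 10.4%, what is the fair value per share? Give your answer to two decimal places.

Three-stage DDM. Project D₁…D_5; terminal Gordon value at t=5 with g = 0.012; discount at r = 0.104.
D_1 = 6.1606
D_2 = 7.1339
D_3 = 8.2611
D_4 = 8.7658
D_5 = 9.3014
TV_5 = 9.4131/(0.104−0.012) = 102.3158
P₀ = Σ Dₜ/(1+r)ᵗ + TV_5/(1+r)^5 = 91.5328

A$91.53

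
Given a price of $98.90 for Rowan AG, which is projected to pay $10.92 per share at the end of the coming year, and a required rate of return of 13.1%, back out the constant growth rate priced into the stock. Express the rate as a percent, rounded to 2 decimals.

2.06%

From P₀ = D₁/(r − g), the implied growth is g = r − D₁/P₀.
g = 0.131 − 10.92/98.90 = 0.131 − 0.11041 = 0.02059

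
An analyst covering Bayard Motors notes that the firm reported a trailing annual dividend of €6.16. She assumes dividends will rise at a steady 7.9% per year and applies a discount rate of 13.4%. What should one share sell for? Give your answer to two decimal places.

Gordon growth model: P₀ = D₁/(r − g). D₁ = 6.16 × (1 + 0.079) = 6.6466.
P₀ = 6.6466 / (0.134 − 0.079) = 6.6466 / 0.055 = 120.8480

€120.85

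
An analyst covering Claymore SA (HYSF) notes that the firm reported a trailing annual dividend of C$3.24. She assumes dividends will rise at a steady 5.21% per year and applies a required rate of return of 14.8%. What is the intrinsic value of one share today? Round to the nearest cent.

Gordon growth model: P₀ = D₁/(r − g). D₁ = 3.24 × (1 + 0.0521) = 3.4088.
P₀ = 3.4088 / (0.148 − 0.0521) = 3.4088 / 0.0959 = 35.5454

C$35.55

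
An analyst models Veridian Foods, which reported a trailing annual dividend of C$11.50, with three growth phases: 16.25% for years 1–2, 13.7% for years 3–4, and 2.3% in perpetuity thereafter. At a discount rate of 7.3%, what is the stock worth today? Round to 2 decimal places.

C$365.52

Three-stage DDM. Project D₁…D_4; terminal Gordon value at t=4 with g = 0.023; discount at r = 0.073.
D_1 = 13.3688
D_2 = 15.5412
D_3 = 17.6703
D_4 = 20.0911
TV_4 = 20.5532/(0.073−0.023) = 411.0648
P₀ = Σ Dₜ/(1+r)ᵗ + TV_4/(1+r)^4 = 365.5249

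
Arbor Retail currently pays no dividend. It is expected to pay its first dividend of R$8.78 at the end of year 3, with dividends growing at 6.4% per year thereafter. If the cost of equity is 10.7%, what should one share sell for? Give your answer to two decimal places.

Deferred-dividend DDM. At t=2 the remaining stream is a growing perpetuity with first payment D_3 = 8.78.
V_2 = D_3/(r−g) = 8.78/(0.107−0.064) = 204.1860
P₀ = V_2/(1+r)^2 = 204.1860/(1+0.107)^2 = 166.6214

R$166.62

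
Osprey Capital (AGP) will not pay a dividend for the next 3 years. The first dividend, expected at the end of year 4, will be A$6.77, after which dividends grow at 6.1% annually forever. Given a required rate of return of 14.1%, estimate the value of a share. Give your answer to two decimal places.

Deferred-dividend DDM. At t=3 the remaining stream is a growing perpetuity with first payment D_4 = 6.77.
V_3 = D_4/(r−g) = 6.77/(0.141−0.061) = 84.6250
P₀ = V_3/(1+r)^3 = 84.6250/(1+0.141)^3 = 56.9694

A$56.97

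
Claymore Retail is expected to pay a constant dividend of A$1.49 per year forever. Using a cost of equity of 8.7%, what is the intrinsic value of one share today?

A$17.13

Zero-growth DDM (perpetuity): P₀ = D/r = 1.49 / 0.087 = 17.1264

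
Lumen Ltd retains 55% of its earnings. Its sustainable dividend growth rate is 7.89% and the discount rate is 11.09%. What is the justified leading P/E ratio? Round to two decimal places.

14.06

Payout ratio b = 1 − 0.55 = 0.45.
Justified leading P/E = b/(r−g) = 0.45/(0.1109−0.0789) = 14.0625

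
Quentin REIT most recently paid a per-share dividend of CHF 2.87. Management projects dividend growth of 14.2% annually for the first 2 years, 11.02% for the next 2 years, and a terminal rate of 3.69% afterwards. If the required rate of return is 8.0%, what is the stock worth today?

CHF 94.51

Three-stage DDM. Project D₁…D_4; terminal Gordon value at t=4 with g = 0.0369; discount at r = 0.08.
D_1 = 3.2775
D_2 = 3.7430
D_3 = 4.1554
D_4 = 4.6134
TV_4 = 4.7836/(0.08−0.0369) = 110.9880
P₀ = Σ Dₜ/(1+r)ᵗ + TV_4/(1+r)^4 = 94.5129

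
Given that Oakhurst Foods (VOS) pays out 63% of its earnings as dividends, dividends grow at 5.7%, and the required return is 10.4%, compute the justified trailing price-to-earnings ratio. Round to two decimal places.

Justified trailing P/E = b(1+g)/(r−g) = 0.63×(1+0.057)/(0.104−0.057) = 14.1683

14.17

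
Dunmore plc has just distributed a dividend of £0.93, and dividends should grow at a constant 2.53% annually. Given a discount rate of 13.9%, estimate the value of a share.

Gordon growth model: P₀ = D₁/(r − g). D₁ = 0.93 × (1 + 0.0253) = 0.9535.
P₀ = 0.9535 / (0.139 − 0.0253) = 0.9535 / 0.1137 = 8.3864

£8.39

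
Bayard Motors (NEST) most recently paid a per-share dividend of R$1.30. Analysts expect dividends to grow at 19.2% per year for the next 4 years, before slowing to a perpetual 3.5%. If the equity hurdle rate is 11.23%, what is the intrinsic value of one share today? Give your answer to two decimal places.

R$29.16

Two-stage DDM. Project D₁…D_4 at 0.192, terminal growth 0.035, discount at r = 0.1123.
D_1 = 1.5496
D_2 = 1.8471
D_3 = 2.2018
D_4 = 2.6245
Terminal value at t=4: TV = D_5/(r−g) = 2.7164/(0.1123−0.035) = 35.1406
P₀ = 1.5496/(1+0.1123)^1 + 1.8471/(1+0.1123)^2 + 2.2018/(1+0.1123)^3 + 2.6245/(1+0.1123)^4 + 35.1406/(1+0.1123)^4 = 29.1580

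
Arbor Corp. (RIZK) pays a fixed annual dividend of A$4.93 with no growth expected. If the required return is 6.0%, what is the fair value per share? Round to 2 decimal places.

A$82.17

Zero-growth DDM (perpetuity): P₀ = D/r = 4.93 / 0.06 = 82.1667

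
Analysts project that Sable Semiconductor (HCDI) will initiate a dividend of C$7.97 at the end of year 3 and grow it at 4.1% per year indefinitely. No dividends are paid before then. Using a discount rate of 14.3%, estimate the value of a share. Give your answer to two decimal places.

C$59.81

Deferred-dividend DDM. At t=2 the remaining stream is a growing perpetuity with first payment D_3 = 7.97.
V_2 = D_3/(r−g) = 7.97/(0.143−0.041) = 78.1373
P₀ = V_2/(1+r)^2 = 78.1373/(1+0.143)^2 = 59.8089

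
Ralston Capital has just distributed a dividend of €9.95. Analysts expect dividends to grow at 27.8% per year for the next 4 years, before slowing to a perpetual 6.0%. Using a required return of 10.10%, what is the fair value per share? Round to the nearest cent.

€525.58

Two-stage DDM. Project D₁…D_4 at 0.278, terminal growth 0.06, discount at r = 0.101.
D_1 = 12.7161
D_2 = 16.2512
D_3 = 20.7690
D_4 = 26.5428
Terminal value at t=4: TV = D_5/(r−g) = 28.1354/(0.101−0.06) = 686.2281
P₀ = 12.7161/(1+0.101)^1 + 16.2512/(1+0.101)^2 + 20.7690/(1+0.101)^3 + 26.5428/(1+0.101)^4 + 686.2281/(1+0.101)^4 = 525.5833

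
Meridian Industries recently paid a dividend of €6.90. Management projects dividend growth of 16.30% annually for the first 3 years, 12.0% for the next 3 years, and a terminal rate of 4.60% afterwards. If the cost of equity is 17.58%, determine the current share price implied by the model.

€84.95

Three-stage DDM. Project D₁…D_6; terminal Gordon value at t=6 with g = 0.046; discount at r = 0.1758.
D_1 = 8.0247
D_2 = 9.3327
D_3 = 10.8540
D_4 = 12.1564
D_5 = 13.6152
D_6 = 15.2490
TV_6 = 15.9505/(0.1758−0.046) = 122.8851
P₀ = Σ Dₜ/(1+r)ᵗ + TV_6/(1+r)^6 = 84.9469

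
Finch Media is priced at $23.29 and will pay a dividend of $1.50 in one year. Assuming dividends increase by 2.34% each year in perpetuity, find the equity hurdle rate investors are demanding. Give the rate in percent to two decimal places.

8.78%

Rearranging the constant-growth DDM: r = D₁/P₀ + g.
r = 1.5000 / 23.29 + 0.0234 = 0.06441 + 0.0234 = 0.08781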